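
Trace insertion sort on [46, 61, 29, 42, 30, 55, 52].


Initial: [46, 61, 29, 42, 30, 55, 52]
Insert 61: [46, 61, 29, 42, 30, 55, 52]
Insert 29: [29, 46, 61, 42, 30, 55, 52]
Insert 42: [29, 42, 46, 61, 30, 55, 52]
Insert 30: [29, 30, 42, 46, 61, 55, 52]
Insert 55: [29, 30, 42, 46, 55, 61, 52]
Insert 52: [29, 30, 42, 46, 52, 55, 61]

Sorted: [29, 30, 42, 46, 52, 55, 61]


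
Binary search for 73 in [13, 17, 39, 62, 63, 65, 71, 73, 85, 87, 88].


Step 1: lo=0, hi=10, mid=5, val=65
Step 2: lo=6, hi=10, mid=8, val=85
Step 3: lo=6, hi=7, mid=6, val=71
Step 4: lo=7, hi=7, mid=7, val=73

Found at index 7


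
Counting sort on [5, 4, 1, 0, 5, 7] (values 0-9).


Input: [5, 4, 1, 0, 5, 7]
Counts: [1, 1, 0, 0, 1, 2, 0, 1, 0, 0]

Sorted: [0, 1, 4, 5, 5, 7]


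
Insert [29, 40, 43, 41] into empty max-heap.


Insert 29: [29]
Insert 40: [40, 29]
Insert 43: [43, 29, 40]
Insert 41: [43, 41, 40, 29]

Final heap: [43, 41, 40, 29]


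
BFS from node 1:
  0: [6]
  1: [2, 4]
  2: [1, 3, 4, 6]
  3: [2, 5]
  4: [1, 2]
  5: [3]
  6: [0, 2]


Visit 1, enqueue [2, 4]
Visit 2, enqueue [3, 6]
Visit 4, enqueue []
Visit 3, enqueue [5]
Visit 6, enqueue [0]
Visit 5, enqueue []
Visit 0, enqueue []

BFS order: [1, 2, 4, 3, 6, 5, 0]


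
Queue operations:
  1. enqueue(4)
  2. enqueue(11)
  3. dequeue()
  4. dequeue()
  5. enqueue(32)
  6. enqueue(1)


enqueue(4) -> [4]
enqueue(11) -> [4, 11]
dequeue()->4, [11]
dequeue()->11, []
enqueue(32) -> [32]
enqueue(1) -> [32, 1]

Final queue: [32, 1]


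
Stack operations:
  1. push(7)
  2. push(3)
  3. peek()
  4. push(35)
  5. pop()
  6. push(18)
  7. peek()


push(7) -> [7]
push(3) -> [7, 3]
peek()->3
push(35) -> [7, 3, 35]
pop()->35, [7, 3]
push(18) -> [7, 3, 18]
peek()->18

Final stack: [7, 3, 18]


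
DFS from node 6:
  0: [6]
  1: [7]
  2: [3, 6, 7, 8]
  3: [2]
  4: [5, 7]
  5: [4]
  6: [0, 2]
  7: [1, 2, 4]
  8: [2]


Visit 6, push [2, 0]
Visit 0, push []
Visit 2, push [8, 7, 3]
Visit 3, push []
Visit 7, push [4, 1]
Visit 1, push []
Visit 4, push [5]
Visit 5, push []
Visit 8, push []

DFS order: [6, 0, 2, 3, 7, 1, 4, 5, 8]


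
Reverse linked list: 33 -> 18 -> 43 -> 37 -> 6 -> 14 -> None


Step 1: curr=33, set curr.next=prev(None) | reversed so far: 33
Step 2: curr=18, set curr.next=prev(33) | reversed so far: 18 -> 33
Step 3: curr=43, set curr.next=prev(18) | reversed so far: 43 -> 18 -> 33
Step 4: curr=37, set curr.next=prev(43) | reversed so far: 37 -> 43 -> 18 -> 33
Step 5: curr=6, set curr.next=prev(37) | reversed so far: 6 -> 37 -> 43 -> 18 -> 33
Step 6: curr=14, set curr.next=prev(6) | reversed so far: 14 -> 6 -> 37 -> 43 -> 18 -> 33

14 -> 6 -> 37 -> 43 -> 18 -> 33 -> None


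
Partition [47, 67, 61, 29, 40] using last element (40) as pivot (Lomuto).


Pivot: 40
  29 <= 40: swap -> [29, 67, 61, 47, 40]
Place pivot at 1: [29, 40, 61, 47, 67]

Partitioned: [29, 40, 61, 47, 67]


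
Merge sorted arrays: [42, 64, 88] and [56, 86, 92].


Take 42 from A
Take 56 from B
Take 64 from A
Take 86 from B
Take 88 from A

Merged: [42, 56, 64, 86, 88, 92]


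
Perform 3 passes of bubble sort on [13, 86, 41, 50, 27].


Initial: [13, 86, 41, 50, 27]
Pass 1: [13, 41, 50, 27, 86] (3 swaps)
Pass 2: [13, 41, 27, 50, 86] (1 swaps)
Pass 3: [13, 27, 41, 50, 86] (1 swaps)

After 3 passes: [13, 27, 41, 50, 86]


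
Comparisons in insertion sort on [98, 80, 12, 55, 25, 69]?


Algorithm: insertion sort
Input: [98, 80, 12, 55, 25, 69]
Sorted: [12, 25, 55, 69, 80, 98]

13


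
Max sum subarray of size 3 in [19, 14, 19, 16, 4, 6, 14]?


[0:3]: 52
[1:4]: 49
[2:5]: 39
[3:6]: 26
[4:7]: 24

Max: 52 at [0:3]


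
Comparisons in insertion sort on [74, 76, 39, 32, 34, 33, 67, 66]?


Algorithm: insertion sort
Input: [74, 76, 39, 32, 34, 33, 67, 66]
Sorted: [32, 33, 34, 39, 66, 67, 74, 76]

22


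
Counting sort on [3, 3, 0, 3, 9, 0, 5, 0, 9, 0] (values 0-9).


Input: [3, 3, 0, 3, 9, 0, 5, 0, 9, 0]
Counts: [4, 0, 0, 3, 0, 1, 0, 0, 0, 2]

Sorted: [0, 0, 0, 0, 3, 3, 3, 5, 9, 9]


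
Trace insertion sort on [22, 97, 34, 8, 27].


Initial: [22, 97, 34, 8, 27]
Insert 97: [22, 97, 34, 8, 27]
Insert 34: [22, 34, 97, 8, 27]
Insert 8: [8, 22, 34, 97, 27]
Insert 27: [8, 22, 27, 34, 97]

Sorted: [8, 22, 27, 34, 97]


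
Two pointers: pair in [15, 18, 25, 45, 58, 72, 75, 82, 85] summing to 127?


lo=0(15)+hi=8(85)=100
lo=1(18)+hi=8(85)=103
lo=2(25)+hi=8(85)=110
lo=3(45)+hi=8(85)=130
lo=3(45)+hi=7(82)=127

Yes: 45+82=127


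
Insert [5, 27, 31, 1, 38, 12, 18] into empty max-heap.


Insert 5: [5]
Insert 27: [27, 5]
Insert 31: [31, 5, 27]
Insert 1: [31, 5, 27, 1]
Insert 38: [38, 31, 27, 1, 5]
Insert 12: [38, 31, 27, 1, 5, 12]
Insert 18: [38, 31, 27, 1, 5, 12, 18]

Final heap: [38, 31, 27, 1, 5, 12, 18]


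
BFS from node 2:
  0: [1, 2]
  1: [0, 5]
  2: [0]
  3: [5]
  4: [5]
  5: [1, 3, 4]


Visit 2, enqueue [0]
Visit 0, enqueue [1]
Visit 1, enqueue [5]
Visit 5, enqueue [3, 4]
Visit 3, enqueue []
Visit 4, enqueue []

BFS order: [2, 0, 1, 5, 3, 4]


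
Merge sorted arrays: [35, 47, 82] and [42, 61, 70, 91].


Take 35 from A
Take 42 from B
Take 47 from A
Take 61 from B
Take 70 from B
Take 82 from A

Merged: [35, 42, 47, 61, 70, 82, 91]


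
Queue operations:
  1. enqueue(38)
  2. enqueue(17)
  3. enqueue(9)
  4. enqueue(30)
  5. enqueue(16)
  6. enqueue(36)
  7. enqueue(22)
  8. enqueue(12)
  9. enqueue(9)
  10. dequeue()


enqueue(38) -> [38]
enqueue(17) -> [38, 17]
enqueue(9) -> [38, 17, 9]
enqueue(30) -> [38, 17, 9, 30]
enqueue(16) -> [38, 17, 9, 30, 16]
enqueue(36) -> [38, 17, 9, 30, 16, 36]
enqueue(22) -> [38, 17, 9, 30, 16, 36, 22]
enqueue(12) -> [38, 17, 9, 30, 16, 36, 22, 12]
enqueue(9) -> [38, 17, 9, 30, 16, 36, 22, 12, 9]
dequeue()->38, [17, 9, 30, 16, 36, 22, 12, 9]

Final queue: [17, 9, 30, 16, 36, 22, 12, 9]


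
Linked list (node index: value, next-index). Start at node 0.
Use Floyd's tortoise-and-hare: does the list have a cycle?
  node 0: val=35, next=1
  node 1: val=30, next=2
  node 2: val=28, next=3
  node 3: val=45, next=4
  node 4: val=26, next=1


Floyd's tortoise (slow, +1) and hare (fast, +2):
  init: slow=0, fast=0
  step 1: slow=1, fast=2
  step 2: slow=2, fast=4
  step 3: slow=3, fast=2
  step 4: slow=4, fast=4
  slow == fast at node 4: cycle detected

Cycle: yes


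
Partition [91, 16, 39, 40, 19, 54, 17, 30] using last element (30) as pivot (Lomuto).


Pivot: 30
  16 <= 30: swap -> [16, 91, 39, 40, 19, 54, 17, 30]
  19 <= 30: swap -> [16, 19, 39, 40, 91, 54, 17, 30]
  17 <= 30: swap -> [16, 19, 17, 40, 91, 54, 39, 30]
Place pivot at 3: [16, 19, 17, 30, 91, 54, 39, 40]

Partitioned: [16, 19, 17, 30, 91, 54, 39, 40]


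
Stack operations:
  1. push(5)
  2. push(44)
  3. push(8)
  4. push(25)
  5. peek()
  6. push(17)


push(5) -> [5]
push(44) -> [5, 44]
push(8) -> [5, 44, 8]
push(25) -> [5, 44, 8, 25]
peek()->25
push(17) -> [5, 44, 8, 25, 17]

Final stack: [5, 44, 8, 25, 17]


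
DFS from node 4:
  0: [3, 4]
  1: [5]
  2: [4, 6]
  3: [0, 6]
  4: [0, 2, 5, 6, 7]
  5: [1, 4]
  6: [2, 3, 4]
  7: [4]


Visit 4, push [7, 6, 5, 2, 0]
Visit 0, push [3]
Visit 3, push [6]
Visit 6, push [2]
Visit 2, push []
Visit 5, push [1]
Visit 1, push []
Visit 7, push []

DFS order: [4, 0, 3, 6, 2, 5, 1, 7]


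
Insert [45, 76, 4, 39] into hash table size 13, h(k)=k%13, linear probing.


Insert 45: h=6 -> slot 6
Insert 76: h=11 -> slot 11
Insert 4: h=4 -> slot 4
Insert 39: h=0 -> slot 0

Table: [39, None, None, None, 4, None, 45, None, None, None, None, 76, None]


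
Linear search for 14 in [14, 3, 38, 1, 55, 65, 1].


i=0: 14==14 found!

Found at 0, 1 comps


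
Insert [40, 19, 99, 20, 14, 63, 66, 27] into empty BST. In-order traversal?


Insert 40: root
Insert 19: L from 40
Insert 99: R from 40
Insert 20: L from 40 -> R from 19
Insert 14: L from 40 -> L from 19
Insert 63: R from 40 -> L from 99
Insert 66: R from 40 -> L from 99 -> R from 63
Insert 27: L from 40 -> R from 19 -> R from 20

In-order: [14, 19, 20, 27, 40, 63, 66, 99]


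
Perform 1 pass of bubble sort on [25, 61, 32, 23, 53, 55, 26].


Initial: [25, 61, 32, 23, 53, 55, 26]
Pass 1: [25, 32, 23, 53, 55, 26, 61] (5 swaps)

After 1 pass: [25, 32, 23, 53, 55, 26, 61]


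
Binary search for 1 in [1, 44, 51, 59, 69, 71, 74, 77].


Step 1: lo=0, hi=7, mid=3, val=59
Step 2: lo=0, hi=2, mid=1, val=44
Step 3: lo=0, hi=0, mid=0, val=1

Found at index 0


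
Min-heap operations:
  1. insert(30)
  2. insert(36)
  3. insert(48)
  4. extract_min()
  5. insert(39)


insert(30) -> [30]
insert(36) -> [30, 36]
insert(48) -> [30, 36, 48]
extract_min()->30, [36, 48]
insert(39) -> [36, 48, 39]

Final heap: [36, 48, 39]


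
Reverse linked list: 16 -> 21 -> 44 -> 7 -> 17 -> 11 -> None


Step 1: curr=16, set curr.next=prev(None) | reversed so far: 16
Step 2: curr=21, set curr.next=prev(16) | reversed so far: 21 -> 16
Step 3: curr=44, set curr.next=prev(21) | reversed so far: 44 -> 21 -> 16
Step 4: curr=7, set curr.next=prev(44) | reversed so far: 7 -> 44 -> 21 -> 16
Step 5: curr=17, set curr.next=prev(7) | reversed so far: 17 -> 7 -> 44 -> 21 -> 16
Step 6: curr=11, set curr.next=prev(17) | reversed so far: 11 -> 17 -> 7 -> 44 -> 21 -> 16

11 -> 17 -> 7 -> 44 -> 21 -> 16 -> None


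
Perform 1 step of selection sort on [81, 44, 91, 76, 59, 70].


Initial: [81, 44, 91, 76, 59, 70]
Step 1: min=44 at 1
  Swap: [44, 81, 91, 76, 59, 70]

After 1 step: [44, 81, 91, 76, 59, 70]


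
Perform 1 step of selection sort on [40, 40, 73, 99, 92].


Initial: [40, 40, 73, 99, 92]
Step 1: min=40 at 0
  Swap: [40, 40, 73, 99, 92]

After 1 step: [40, 40, 73, 99, 92]


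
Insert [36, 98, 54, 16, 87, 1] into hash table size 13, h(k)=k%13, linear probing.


Insert 36: h=10 -> slot 10
Insert 98: h=7 -> slot 7
Insert 54: h=2 -> slot 2
Insert 16: h=3 -> slot 3
Insert 87: h=9 -> slot 9
Insert 1: h=1 -> slot 1

Table: [None, 1, 54, 16, None, None, None, 98, None, 87, 36, None, None]


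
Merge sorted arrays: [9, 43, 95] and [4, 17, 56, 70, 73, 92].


Take 4 from B
Take 9 from A
Take 17 from B
Take 43 from A
Take 56 from B
Take 70 from B
Take 73 from B
Take 92 from B

Merged: [4, 9, 17, 43, 56, 70, 73, 92, 95]


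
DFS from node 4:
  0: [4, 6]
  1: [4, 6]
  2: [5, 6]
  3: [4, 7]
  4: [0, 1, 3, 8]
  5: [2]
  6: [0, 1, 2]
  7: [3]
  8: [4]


Visit 4, push [8, 3, 1, 0]
Visit 0, push [6]
Visit 6, push [2, 1]
Visit 1, push []
Visit 2, push [5]
Visit 5, push []
Visit 3, push [7]
Visit 7, push []
Visit 8, push []

DFS order: [4, 0, 6, 1, 2, 5, 3, 7, 8]


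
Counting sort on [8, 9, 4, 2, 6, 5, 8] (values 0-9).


Input: [8, 9, 4, 2, 6, 5, 8]
Counts: [0, 0, 1, 0, 1, 1, 1, 0, 2, 1]

Sorted: [2, 4, 5, 6, 8, 8, 9]


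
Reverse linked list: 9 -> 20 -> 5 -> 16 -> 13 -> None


Step 1: curr=9, set curr.next=prev(None) | reversed so far: 9
Step 2: curr=20, set curr.next=prev(9) | reversed so far: 20 -> 9
Step 3: curr=5, set curr.next=prev(20) | reversed so far: 5 -> 20 -> 9
Step 4: curr=16, set curr.next=prev(5) | reversed so far: 16 -> 5 -> 20 -> 9
Step 5: curr=13, set curr.next=prev(16) | reversed so far: 13 -> 16 -> 5 -> 20 -> 9

13 -> 16 -> 5 -> 20 -> 9 -> None


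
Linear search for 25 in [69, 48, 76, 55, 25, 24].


i=0: 69!=25
i=1: 48!=25
i=2: 76!=25
i=3: 55!=25
i=4: 25==25 found!

Found at 4, 5 comps


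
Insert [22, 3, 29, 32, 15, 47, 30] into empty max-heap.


Insert 22: [22]
Insert 3: [22, 3]
Insert 29: [29, 3, 22]
Insert 32: [32, 29, 22, 3]
Insert 15: [32, 29, 22, 3, 15]
Insert 47: [47, 29, 32, 3, 15, 22]
Insert 30: [47, 29, 32, 3, 15, 22, 30]

Final heap: [47, 29, 32, 3, 15, 22, 30]


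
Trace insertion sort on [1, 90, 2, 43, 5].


Initial: [1, 90, 2, 43, 5]
Insert 90: [1, 90, 2, 43, 5]
Insert 2: [1, 2, 90, 43, 5]
Insert 43: [1, 2, 43, 90, 5]
Insert 5: [1, 2, 5, 43, 90]

Sorted: [1, 2, 5, 43, 90]


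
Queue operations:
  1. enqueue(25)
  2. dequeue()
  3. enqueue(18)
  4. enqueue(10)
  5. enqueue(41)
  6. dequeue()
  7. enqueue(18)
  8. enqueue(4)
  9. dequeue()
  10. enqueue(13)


enqueue(25) -> [25]
dequeue()->25, []
enqueue(18) -> [18]
enqueue(10) -> [18, 10]
enqueue(41) -> [18, 10, 41]
dequeue()->18, [10, 41]
enqueue(18) -> [10, 41, 18]
enqueue(4) -> [10, 41, 18, 4]
dequeue()->10, [41, 18, 4]
enqueue(13) -> [41, 18, 4, 13]

Final queue: [41, 18, 4, 13]


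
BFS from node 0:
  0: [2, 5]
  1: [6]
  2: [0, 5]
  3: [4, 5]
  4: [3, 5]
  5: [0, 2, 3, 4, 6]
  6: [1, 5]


Visit 0, enqueue [2, 5]
Visit 2, enqueue []
Visit 5, enqueue [3, 4, 6]
Visit 3, enqueue []
Visit 4, enqueue []
Visit 6, enqueue [1]
Visit 1, enqueue []

BFS order: [0, 2, 5, 3, 4, 6, 1]


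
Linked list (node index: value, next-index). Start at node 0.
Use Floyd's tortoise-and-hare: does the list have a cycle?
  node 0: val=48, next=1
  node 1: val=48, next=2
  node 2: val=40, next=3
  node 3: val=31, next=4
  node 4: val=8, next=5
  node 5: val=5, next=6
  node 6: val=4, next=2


Floyd's tortoise (slow, +1) and hare (fast, +2):
  init: slow=0, fast=0
  step 1: slow=1, fast=2
  step 2: slow=2, fast=4
  step 3: slow=3, fast=6
  step 4: slow=4, fast=3
  step 5: slow=5, fast=5
  slow == fast at node 5: cycle detected

Cycle: yes


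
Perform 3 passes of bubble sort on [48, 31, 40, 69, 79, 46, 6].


Initial: [48, 31, 40, 69, 79, 46, 6]
Pass 1: [31, 40, 48, 69, 46, 6, 79] (4 swaps)
Pass 2: [31, 40, 48, 46, 6, 69, 79] (2 swaps)
Pass 3: [31, 40, 46, 6, 48, 69, 79] (2 swaps)

After 3 passes: [31, 40, 46, 6, 48, 69, 79]


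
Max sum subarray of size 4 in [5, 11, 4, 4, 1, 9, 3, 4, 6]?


[0:4]: 24
[1:5]: 20
[2:6]: 18
[3:7]: 17
[4:8]: 17
[5:9]: 22

Max: 24 at [0:4]


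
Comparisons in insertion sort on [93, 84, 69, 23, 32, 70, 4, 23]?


Algorithm: insertion sort
Input: [93, 84, 69, 23, 32, 70, 4, 23]
Sorted: [4, 23, 23, 32, 69, 70, 84, 93]

25


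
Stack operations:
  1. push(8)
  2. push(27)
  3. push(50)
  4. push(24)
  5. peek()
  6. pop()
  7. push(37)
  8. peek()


push(8) -> [8]
push(27) -> [8, 27]
push(50) -> [8, 27, 50]
push(24) -> [8, 27, 50, 24]
peek()->24
pop()->24, [8, 27, 50]
push(37) -> [8, 27, 50, 37]
peek()->37

Final stack: [8, 27, 50, 37]


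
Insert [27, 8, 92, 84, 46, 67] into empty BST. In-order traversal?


Insert 27: root
Insert 8: L from 27
Insert 92: R from 27
Insert 84: R from 27 -> L from 92
Insert 46: R from 27 -> L from 92 -> L from 84
Insert 67: R from 27 -> L from 92 -> L from 84 -> R from 46

In-order: [8, 27, 46, 67, 84, 92]


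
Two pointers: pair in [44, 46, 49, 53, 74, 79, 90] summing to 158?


lo=0(44)+hi=6(90)=134
lo=1(46)+hi=6(90)=136
lo=2(49)+hi=6(90)=139
lo=3(53)+hi=6(90)=143
lo=4(74)+hi=6(90)=164
lo=4(74)+hi=5(79)=153

No pair found


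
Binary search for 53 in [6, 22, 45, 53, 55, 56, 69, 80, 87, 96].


Step 1: lo=0, hi=9, mid=4, val=55
Step 2: lo=0, hi=3, mid=1, val=22
Step 3: lo=2, hi=3, mid=2, val=45
Step 4: lo=3, hi=3, mid=3, val=53

Found at index 3


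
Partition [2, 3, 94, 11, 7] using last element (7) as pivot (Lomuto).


Pivot: 7
  2 <= 7: advance i (no swap)
  3 <= 7: advance i (no swap)
Place pivot at 2: [2, 3, 7, 11, 94]

Partitioned: [2, 3, 7, 11, 94]


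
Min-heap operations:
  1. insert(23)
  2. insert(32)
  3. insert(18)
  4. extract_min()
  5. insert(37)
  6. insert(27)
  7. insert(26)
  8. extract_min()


insert(23) -> [23]
insert(32) -> [23, 32]
insert(18) -> [18, 32, 23]
extract_min()->18, [23, 32]
insert(37) -> [23, 32, 37]
insert(27) -> [23, 27, 37, 32]
insert(26) -> [23, 26, 37, 32, 27]
extract_min()->23, [26, 27, 37, 32]

Final heap: [26, 27, 37, 32]


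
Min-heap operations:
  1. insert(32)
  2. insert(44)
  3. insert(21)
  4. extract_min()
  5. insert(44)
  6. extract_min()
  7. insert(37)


insert(32) -> [32]
insert(44) -> [32, 44]
insert(21) -> [21, 44, 32]
extract_min()->21, [32, 44]
insert(44) -> [32, 44, 44]
extract_min()->32, [44, 44]
insert(37) -> [37, 44, 44]

Final heap: [37, 44, 44]


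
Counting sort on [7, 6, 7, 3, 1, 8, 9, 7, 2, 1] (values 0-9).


Input: [7, 6, 7, 3, 1, 8, 9, 7, 2, 1]
Counts: [0, 2, 1, 1, 0, 0, 1, 3, 1, 1]

Sorted: [1, 1, 2, 3, 6, 7, 7, 7, 8, 9]


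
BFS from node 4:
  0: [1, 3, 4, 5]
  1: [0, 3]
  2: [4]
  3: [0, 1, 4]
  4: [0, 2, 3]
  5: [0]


Visit 4, enqueue [0, 2, 3]
Visit 0, enqueue [1, 5]
Visit 2, enqueue []
Visit 3, enqueue []
Visit 1, enqueue []
Visit 5, enqueue []

BFS order: [4, 0, 2, 3, 1, 5]


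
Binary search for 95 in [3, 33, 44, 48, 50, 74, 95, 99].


Step 1: lo=0, hi=7, mid=3, val=48
Step 2: lo=4, hi=7, mid=5, val=74
Step 3: lo=6, hi=7, mid=6, val=95

Found at index 6


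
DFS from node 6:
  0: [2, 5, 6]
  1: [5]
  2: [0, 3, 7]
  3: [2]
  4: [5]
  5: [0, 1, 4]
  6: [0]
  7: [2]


Visit 6, push [0]
Visit 0, push [5, 2]
Visit 2, push [7, 3]
Visit 3, push []
Visit 7, push []
Visit 5, push [4, 1]
Visit 1, push []
Visit 4, push []

DFS order: [6, 0, 2, 3, 7, 5, 1, 4]


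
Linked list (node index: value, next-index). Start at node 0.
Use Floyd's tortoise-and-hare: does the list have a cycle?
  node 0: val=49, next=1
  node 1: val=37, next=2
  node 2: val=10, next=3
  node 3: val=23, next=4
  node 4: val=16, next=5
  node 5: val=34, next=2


Floyd's tortoise (slow, +1) and hare (fast, +2):
  init: slow=0, fast=0
  step 1: slow=1, fast=2
  step 2: slow=2, fast=4
  step 3: slow=3, fast=2
  step 4: slow=4, fast=4
  slow == fast at node 4: cycle detected

Cycle: yes


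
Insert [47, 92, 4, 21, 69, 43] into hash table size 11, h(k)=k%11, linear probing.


Insert 47: h=3 -> slot 3
Insert 92: h=4 -> slot 4
Insert 4: h=4, 1 probes -> slot 5
Insert 21: h=10 -> slot 10
Insert 69: h=3, 3 probes -> slot 6
Insert 43: h=10, 1 probes -> slot 0

Table: [43, None, None, 47, 92, 4, 69, None, None, None, 21]


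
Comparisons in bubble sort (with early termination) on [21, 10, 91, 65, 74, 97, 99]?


Algorithm: bubble sort (with early termination)
Input: [21, 10, 91, 65, 74, 97, 99]
Sorted: [10, 21, 65, 74, 91, 97, 99]

11


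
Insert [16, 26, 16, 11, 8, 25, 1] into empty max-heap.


Insert 16: [16]
Insert 26: [26, 16]
Insert 16: [26, 16, 16]
Insert 11: [26, 16, 16, 11]
Insert 8: [26, 16, 16, 11, 8]
Insert 25: [26, 16, 25, 11, 8, 16]
Insert 1: [26, 16, 25, 11, 8, 16, 1]

Final heap: [26, 16, 25, 11, 8, 16, 1]


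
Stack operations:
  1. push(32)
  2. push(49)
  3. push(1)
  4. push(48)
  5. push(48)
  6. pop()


push(32) -> [32]
push(49) -> [32, 49]
push(1) -> [32, 49, 1]
push(48) -> [32, 49, 1, 48]
push(48) -> [32, 49, 1, 48, 48]
pop()->48, [32, 49, 1, 48]

Final stack: [32, 49, 1, 48]


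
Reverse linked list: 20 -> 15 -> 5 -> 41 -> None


Step 1: curr=20, set curr.next=prev(None) | reversed so far: 20
Step 2: curr=15, set curr.next=prev(20) | reversed so far: 15 -> 20
Step 3: curr=5, set curr.next=prev(15) | reversed so far: 5 -> 15 -> 20
Step 4: curr=41, set curr.next=prev(5) | reversed so far: 41 -> 5 -> 15 -> 20

41 -> 5 -> 15 -> 20 -> None


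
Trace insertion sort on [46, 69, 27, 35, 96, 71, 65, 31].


Initial: [46, 69, 27, 35, 96, 71, 65, 31]
Insert 69: [46, 69, 27, 35, 96, 71, 65, 31]
Insert 27: [27, 46, 69, 35, 96, 71, 65, 31]
Insert 35: [27, 35, 46, 69, 96, 71, 65, 31]
Insert 96: [27, 35, 46, 69, 96, 71, 65, 31]
Insert 71: [27, 35, 46, 69, 71, 96, 65, 31]
Insert 65: [27, 35, 46, 65, 69, 71, 96, 31]
Insert 31: [27, 31, 35, 46, 65, 69, 71, 96]

Sorted: [27, 31, 35, 46, 65, 69, 71, 96]


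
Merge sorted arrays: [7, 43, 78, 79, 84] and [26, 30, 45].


Take 7 from A
Take 26 from B
Take 30 from B
Take 43 from A
Take 45 from B

Merged: [7, 26, 30, 43, 45, 78, 79, 84]


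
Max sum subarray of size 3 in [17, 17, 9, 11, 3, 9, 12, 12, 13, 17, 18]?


[0:3]: 43
[1:4]: 37
[2:5]: 23
[3:6]: 23
[4:7]: 24
[5:8]: 33
[6:9]: 37
[7:10]: 42
[8:11]: 48

Max: 48 at [8:11]


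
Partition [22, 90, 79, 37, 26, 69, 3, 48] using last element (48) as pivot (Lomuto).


Pivot: 48
  22 <= 48: advance i (no swap)
  37 <= 48: swap -> [22, 37, 79, 90, 26, 69, 3, 48]
  26 <= 48: swap -> [22, 37, 26, 90, 79, 69, 3, 48]
  3 <= 48: swap -> [22, 37, 26, 3, 79, 69, 90, 48]
Place pivot at 4: [22, 37, 26, 3, 48, 69, 90, 79]

Partitioned: [22, 37, 26, 3, 48, 69, 90, 79]


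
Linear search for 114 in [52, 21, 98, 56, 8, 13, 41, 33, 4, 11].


i=0: 52!=114
i=1: 21!=114
i=2: 98!=114
i=3: 56!=114
i=4: 8!=114
i=5: 13!=114
i=6: 41!=114
i=7: 33!=114
i=8: 4!=114
i=9: 11!=114

Not found, 10 comps


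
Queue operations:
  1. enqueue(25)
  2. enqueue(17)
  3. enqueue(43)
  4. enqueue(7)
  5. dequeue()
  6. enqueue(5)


enqueue(25) -> [25]
enqueue(17) -> [25, 17]
enqueue(43) -> [25, 17, 43]
enqueue(7) -> [25, 17, 43, 7]
dequeue()->25, [17, 43, 7]
enqueue(5) -> [17, 43, 7, 5]

Final queue: [17, 43, 7, 5]


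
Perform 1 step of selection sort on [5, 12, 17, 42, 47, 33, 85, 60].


Initial: [5, 12, 17, 42, 47, 33, 85, 60]
Step 1: min=5 at 0
  Swap: [5, 12, 17, 42, 47, 33, 85, 60]

After 1 step: [5, 12, 17, 42, 47, 33, 85, 60]


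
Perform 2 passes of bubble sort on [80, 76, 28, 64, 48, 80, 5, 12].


Initial: [80, 76, 28, 64, 48, 80, 5, 12]
Pass 1: [76, 28, 64, 48, 80, 5, 12, 80] (6 swaps)
Pass 2: [28, 64, 48, 76, 5, 12, 80, 80] (5 swaps)

After 2 passes: [28, 64, 48, 76, 5, 12, 80, 80]


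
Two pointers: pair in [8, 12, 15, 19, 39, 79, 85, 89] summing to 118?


lo=0(8)+hi=7(89)=97
lo=1(12)+hi=7(89)=101
lo=2(15)+hi=7(89)=104
lo=3(19)+hi=7(89)=108
lo=4(39)+hi=7(89)=128
lo=4(39)+hi=6(85)=124
lo=4(39)+hi=5(79)=118

Yes: 39+79=118


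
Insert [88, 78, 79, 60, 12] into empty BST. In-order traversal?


Insert 88: root
Insert 78: L from 88
Insert 79: L from 88 -> R from 78
Insert 60: L from 88 -> L from 78
Insert 12: L from 88 -> L from 78 -> L from 60

In-order: [12, 60, 78, 79, 88]


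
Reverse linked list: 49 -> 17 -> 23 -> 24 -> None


Step 1: curr=49, set curr.next=prev(None) | reversed so far: 49
Step 2: curr=17, set curr.next=prev(49) | reversed so far: 17 -> 49
Step 3: curr=23, set curr.next=prev(17) | reversed so far: 23 -> 17 -> 49
Step 4: curr=24, set curr.next=prev(23) | reversed so far: 24 -> 23 -> 17 -> 49

24 -> 23 -> 17 -> 49 -> None


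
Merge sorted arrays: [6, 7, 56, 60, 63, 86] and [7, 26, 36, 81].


Take 6 from A
Take 7 from A
Take 7 from B
Take 26 from B
Take 36 from B
Take 56 from A
Take 60 from A
Take 63 from A
Take 81 from B

Merged: [6, 7, 7, 26, 36, 56, 60, 63, 81, 86]


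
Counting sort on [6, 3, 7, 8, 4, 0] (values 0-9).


Input: [6, 3, 7, 8, 4, 0]
Counts: [1, 0, 0, 1, 1, 0, 1, 1, 1, 0]

Sorted: [0, 3, 4, 6, 7, 8]


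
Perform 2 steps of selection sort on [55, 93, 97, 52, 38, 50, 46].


Initial: [55, 93, 97, 52, 38, 50, 46]
Step 1: min=38 at 4
  Swap: [38, 93, 97, 52, 55, 50, 46]
Step 2: min=46 at 6
  Swap: [38, 46, 97, 52, 55, 50, 93]

After 2 steps: [38, 46, 97, 52, 55, 50, 93]


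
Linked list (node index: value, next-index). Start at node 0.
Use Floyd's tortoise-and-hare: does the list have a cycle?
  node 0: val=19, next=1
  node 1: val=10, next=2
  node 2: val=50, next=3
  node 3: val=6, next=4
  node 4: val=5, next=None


Floyd's tortoise (slow, +1) and hare (fast, +2):
  init: slow=0, fast=0
  step 1: slow=1, fast=2
  step 2: slow=2, fast=4
  step 3: fast -> None, no cycle

Cycle: no


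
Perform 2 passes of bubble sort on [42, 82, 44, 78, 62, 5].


Initial: [42, 82, 44, 78, 62, 5]
Pass 1: [42, 44, 78, 62, 5, 82] (4 swaps)
Pass 2: [42, 44, 62, 5, 78, 82] (2 swaps)

After 2 passes: [42, 44, 62, 5, 78, 82]


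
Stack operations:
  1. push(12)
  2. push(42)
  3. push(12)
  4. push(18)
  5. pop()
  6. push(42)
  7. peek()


push(12) -> [12]
push(42) -> [12, 42]
push(12) -> [12, 42, 12]
push(18) -> [12, 42, 12, 18]
pop()->18, [12, 42, 12]
push(42) -> [12, 42, 12, 42]
peek()->42

Final stack: [12, 42, 12, 42]


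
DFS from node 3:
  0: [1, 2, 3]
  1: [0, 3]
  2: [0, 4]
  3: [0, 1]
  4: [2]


Visit 3, push [1, 0]
Visit 0, push [2, 1]
Visit 1, push []
Visit 2, push [4]
Visit 4, push []

DFS order: [3, 0, 1, 2, 4]


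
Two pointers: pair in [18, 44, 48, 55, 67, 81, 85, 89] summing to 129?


lo=0(18)+hi=7(89)=107
lo=1(44)+hi=7(89)=133
lo=1(44)+hi=6(85)=129

Yes: 44+85=129


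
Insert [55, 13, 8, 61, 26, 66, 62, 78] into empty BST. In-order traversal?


Insert 55: root
Insert 13: L from 55
Insert 8: L from 55 -> L from 13
Insert 61: R from 55
Insert 26: L from 55 -> R from 13
Insert 66: R from 55 -> R from 61
Insert 62: R from 55 -> R from 61 -> L from 66
Insert 78: R from 55 -> R from 61 -> R from 66

In-order: [8, 13, 26, 55, 61, 62, 66, 78]


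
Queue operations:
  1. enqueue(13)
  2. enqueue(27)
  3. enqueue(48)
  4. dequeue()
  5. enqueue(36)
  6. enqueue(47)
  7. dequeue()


enqueue(13) -> [13]
enqueue(27) -> [13, 27]
enqueue(48) -> [13, 27, 48]
dequeue()->13, [27, 48]
enqueue(36) -> [27, 48, 36]
enqueue(47) -> [27, 48, 36, 47]
dequeue()->27, [48, 36, 47]

Final queue: [48, 36, 47]


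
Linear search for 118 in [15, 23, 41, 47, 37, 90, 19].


i=0: 15!=118
i=1: 23!=118
i=2: 41!=118
i=3: 47!=118
i=4: 37!=118
i=5: 90!=118
i=6: 19!=118

Not found, 7 comps


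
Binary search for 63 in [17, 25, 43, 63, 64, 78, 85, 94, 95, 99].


Step 1: lo=0, hi=9, mid=4, val=64
Step 2: lo=0, hi=3, mid=1, val=25
Step 3: lo=2, hi=3, mid=2, val=43
Step 4: lo=3, hi=3, mid=3, val=63

Found at index 3


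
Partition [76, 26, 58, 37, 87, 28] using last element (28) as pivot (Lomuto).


Pivot: 28
  26 <= 28: swap -> [26, 76, 58, 37, 87, 28]
Place pivot at 1: [26, 28, 58, 37, 87, 76]

Partitioned: [26, 28, 58, 37, 87, 76]


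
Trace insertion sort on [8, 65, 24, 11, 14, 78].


Initial: [8, 65, 24, 11, 14, 78]
Insert 65: [8, 65, 24, 11, 14, 78]
Insert 24: [8, 24, 65, 11, 14, 78]
Insert 11: [8, 11, 24, 65, 14, 78]
Insert 14: [8, 11, 14, 24, 65, 78]
Insert 78: [8, 11, 14, 24, 65, 78]

Sorted: [8, 11, 14, 24, 65, 78]


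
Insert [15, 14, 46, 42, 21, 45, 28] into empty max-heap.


Insert 15: [15]
Insert 14: [15, 14]
Insert 46: [46, 14, 15]
Insert 42: [46, 42, 15, 14]
Insert 21: [46, 42, 15, 14, 21]
Insert 45: [46, 42, 45, 14, 21, 15]
Insert 28: [46, 42, 45, 14, 21, 15, 28]

Final heap: [46, 42, 45, 14, 21, 15, 28]


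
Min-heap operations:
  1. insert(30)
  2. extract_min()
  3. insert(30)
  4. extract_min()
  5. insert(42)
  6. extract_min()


insert(30) -> [30]
extract_min()->30, []
insert(30) -> [30]
extract_min()->30, []
insert(42) -> [42]
extract_min()->42, []

Final heap: []


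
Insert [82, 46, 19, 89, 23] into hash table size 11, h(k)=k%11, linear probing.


Insert 82: h=5 -> slot 5
Insert 46: h=2 -> slot 2
Insert 19: h=8 -> slot 8
Insert 89: h=1 -> slot 1
Insert 23: h=1, 2 probes -> slot 3

Table: [None, 89, 46, 23, None, 82, None, None, 19, None, None]


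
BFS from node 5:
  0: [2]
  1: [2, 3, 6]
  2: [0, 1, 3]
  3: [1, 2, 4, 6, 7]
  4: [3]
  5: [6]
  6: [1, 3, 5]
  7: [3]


Visit 5, enqueue [6]
Visit 6, enqueue [1, 3]
Visit 1, enqueue [2]
Visit 3, enqueue [4, 7]
Visit 2, enqueue [0]
Visit 4, enqueue []
Visit 7, enqueue []
Visit 0, enqueue []

BFS order: [5, 6, 1, 3, 2, 4, 7, 0]


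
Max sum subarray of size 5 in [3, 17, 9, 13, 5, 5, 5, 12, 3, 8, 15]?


[0:5]: 47
[1:6]: 49
[2:7]: 37
[3:8]: 40
[4:9]: 30
[5:10]: 33
[6:11]: 43

Max: 49 at [1:6]


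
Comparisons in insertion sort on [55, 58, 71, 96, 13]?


Algorithm: insertion sort
Input: [55, 58, 71, 96, 13]
Sorted: [13, 55, 58, 71, 96]

7


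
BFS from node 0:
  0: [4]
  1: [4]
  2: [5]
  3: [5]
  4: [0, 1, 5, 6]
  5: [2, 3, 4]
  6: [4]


Visit 0, enqueue [4]
Visit 4, enqueue [1, 5, 6]
Visit 1, enqueue []
Visit 5, enqueue [2, 3]
Visit 6, enqueue []
Visit 2, enqueue []
Visit 3, enqueue []

BFS order: [0, 4, 1, 5, 6, 2, 3]


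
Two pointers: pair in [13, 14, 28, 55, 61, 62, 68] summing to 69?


lo=0(13)+hi=6(68)=81
lo=0(13)+hi=5(62)=75
lo=0(13)+hi=4(61)=74
lo=0(13)+hi=3(55)=68
lo=1(14)+hi=3(55)=69

Yes: 14+55=69


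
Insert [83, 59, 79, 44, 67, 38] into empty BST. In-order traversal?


Insert 83: root
Insert 59: L from 83
Insert 79: L from 83 -> R from 59
Insert 44: L from 83 -> L from 59
Insert 67: L from 83 -> R from 59 -> L from 79
Insert 38: L from 83 -> L from 59 -> L from 44

In-order: [38, 44, 59, 67, 79, 83]


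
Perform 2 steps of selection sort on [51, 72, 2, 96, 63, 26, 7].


Initial: [51, 72, 2, 96, 63, 26, 7]
Step 1: min=2 at 2
  Swap: [2, 72, 51, 96, 63, 26, 7]
Step 2: min=7 at 6
  Swap: [2, 7, 51, 96, 63, 26, 72]

After 2 steps: [2, 7, 51, 96, 63, 26, 72]


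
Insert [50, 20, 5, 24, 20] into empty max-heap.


Insert 50: [50]
Insert 20: [50, 20]
Insert 5: [50, 20, 5]
Insert 24: [50, 24, 5, 20]
Insert 20: [50, 24, 5, 20, 20]

Final heap: [50, 24, 5, 20, 20]


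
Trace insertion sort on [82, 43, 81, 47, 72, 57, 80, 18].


Initial: [82, 43, 81, 47, 72, 57, 80, 18]
Insert 43: [43, 82, 81, 47, 72, 57, 80, 18]
Insert 81: [43, 81, 82, 47, 72, 57, 80, 18]
Insert 47: [43, 47, 81, 82, 72, 57, 80, 18]
Insert 72: [43, 47, 72, 81, 82, 57, 80, 18]
Insert 57: [43, 47, 57, 72, 81, 82, 80, 18]
Insert 80: [43, 47, 57, 72, 80, 81, 82, 18]
Insert 18: [18, 43, 47, 57, 72, 80, 81, 82]

Sorted: [18, 43, 47, 57, 72, 80, 81, 82]


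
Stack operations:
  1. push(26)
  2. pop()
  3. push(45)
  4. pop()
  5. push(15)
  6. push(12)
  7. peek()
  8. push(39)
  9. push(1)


push(26) -> [26]
pop()->26, []
push(45) -> [45]
pop()->45, []
push(15) -> [15]
push(12) -> [15, 12]
peek()->12
push(39) -> [15, 12, 39]
push(1) -> [15, 12, 39, 1]

Final stack: [15, 12, 39, 1]


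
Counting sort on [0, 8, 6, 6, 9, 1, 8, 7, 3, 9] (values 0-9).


Input: [0, 8, 6, 6, 9, 1, 8, 7, 3, 9]
Counts: [1, 1, 0, 1, 0, 0, 2, 1, 2, 2]

Sorted: [0, 1, 3, 6, 6, 7, 8, 8, 9, 9]


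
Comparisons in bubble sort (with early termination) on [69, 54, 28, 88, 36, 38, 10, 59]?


Algorithm: bubble sort (with early termination)
Input: [69, 54, 28, 88, 36, 38, 10, 59]
Sorted: [10, 28, 36, 38, 54, 59, 69, 88]

28


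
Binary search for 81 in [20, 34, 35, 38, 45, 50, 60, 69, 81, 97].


Step 1: lo=0, hi=9, mid=4, val=45
Step 2: lo=5, hi=9, mid=7, val=69
Step 3: lo=8, hi=9, mid=8, val=81

Found at index 8


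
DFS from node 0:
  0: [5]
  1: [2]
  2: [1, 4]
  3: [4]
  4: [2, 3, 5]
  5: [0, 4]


Visit 0, push [5]
Visit 5, push [4]
Visit 4, push [3, 2]
Visit 2, push [1]
Visit 1, push []
Visit 3, push []

DFS order: [0, 5, 4, 2, 1, 3]


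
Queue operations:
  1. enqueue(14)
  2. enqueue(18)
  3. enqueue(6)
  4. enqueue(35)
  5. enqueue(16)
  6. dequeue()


enqueue(14) -> [14]
enqueue(18) -> [14, 18]
enqueue(6) -> [14, 18, 6]
enqueue(35) -> [14, 18, 6, 35]
enqueue(16) -> [14, 18, 6, 35, 16]
dequeue()->14, [18, 6, 35, 16]

Final queue: [18, 6, 35, 16]


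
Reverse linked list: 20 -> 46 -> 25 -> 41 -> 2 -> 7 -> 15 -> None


Step 1: curr=20, set curr.next=prev(None) | reversed so far: 20
Step 2: curr=46, set curr.next=prev(20) | reversed so far: 46 -> 20
Step 3: curr=25, set curr.next=prev(46) | reversed so far: 25 -> 46 -> 20
Step 4: curr=41, set curr.next=prev(25) | reversed so far: 41 -> 25 -> 46 -> 20
Step 5: curr=2, set curr.next=prev(41) | reversed so far: 2 -> 41 -> 25 -> 46 -> 20
Step 6: curr=7, set curr.next=prev(2) | reversed so far: 7 -> 2 -> 41 -> 25 -> 46 -> 20
Step 7: curr=15, set curr.next=prev(7) | reversed so far: 15 -> 7 -> 2 -> 41 -> 25 -> 46 -> 20

15 -> 7 -> 2 -> 41 -> 25 -> 46 -> 20 -> None


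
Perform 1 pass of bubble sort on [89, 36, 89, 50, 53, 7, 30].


Initial: [89, 36, 89, 50, 53, 7, 30]
Pass 1: [36, 89, 50, 53, 7, 30, 89] (5 swaps)

After 1 pass: [36, 89, 50, 53, 7, 30, 89]


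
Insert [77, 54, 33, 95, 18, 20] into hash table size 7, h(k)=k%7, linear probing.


Insert 77: h=0 -> slot 0
Insert 54: h=5 -> slot 5
Insert 33: h=5, 1 probes -> slot 6
Insert 95: h=4 -> slot 4
Insert 18: h=4, 4 probes -> slot 1
Insert 20: h=6, 3 probes -> slot 2

Table: [77, 18, 20, None, 95, 54, 33]


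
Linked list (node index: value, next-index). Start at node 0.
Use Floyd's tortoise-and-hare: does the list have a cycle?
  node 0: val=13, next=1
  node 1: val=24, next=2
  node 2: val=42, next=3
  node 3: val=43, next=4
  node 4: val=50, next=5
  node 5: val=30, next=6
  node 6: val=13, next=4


Floyd's tortoise (slow, +1) and hare (fast, +2):
  init: slow=0, fast=0
  step 1: slow=1, fast=2
  step 2: slow=2, fast=4
  step 3: slow=3, fast=6
  step 4: slow=4, fast=5
  step 5: slow=5, fast=4
  step 6: slow=6, fast=6
  slow == fast at node 6: cycle detected

Cycle: yes


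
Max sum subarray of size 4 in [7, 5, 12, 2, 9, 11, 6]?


[0:4]: 26
[1:5]: 28
[2:6]: 34
[3:7]: 28

Max: 34 at [2:6]


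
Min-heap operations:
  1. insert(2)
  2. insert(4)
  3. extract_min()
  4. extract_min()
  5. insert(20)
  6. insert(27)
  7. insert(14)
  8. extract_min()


insert(2) -> [2]
insert(4) -> [2, 4]
extract_min()->2, [4]
extract_min()->4, []
insert(20) -> [20]
insert(27) -> [20, 27]
insert(14) -> [14, 27, 20]
extract_min()->14, [20, 27]

Final heap: [20, 27]


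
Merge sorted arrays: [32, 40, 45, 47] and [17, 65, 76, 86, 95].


Take 17 from B
Take 32 from A
Take 40 from A
Take 45 from A
Take 47 from A

Merged: [17, 32, 40, 45, 47, 65, 76, 86, 95]


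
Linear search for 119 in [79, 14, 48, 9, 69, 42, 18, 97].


i=0: 79!=119
i=1: 14!=119
i=2: 48!=119
i=3: 9!=119
i=4: 69!=119
i=5: 42!=119
i=6: 18!=119
i=7: 97!=119

Not found, 8 comps


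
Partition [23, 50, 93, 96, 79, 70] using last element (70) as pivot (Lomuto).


Pivot: 70
  23 <= 70: advance i (no swap)
  50 <= 70: advance i (no swap)
Place pivot at 2: [23, 50, 70, 96, 79, 93]

Partitioned: [23, 50, 70, 96, 79, 93]


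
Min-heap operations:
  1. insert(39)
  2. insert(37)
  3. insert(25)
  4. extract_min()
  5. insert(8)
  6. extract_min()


insert(39) -> [39]
insert(37) -> [37, 39]
insert(25) -> [25, 39, 37]
extract_min()->25, [37, 39]
insert(8) -> [8, 39, 37]
extract_min()->8, [37, 39]

Final heap: [37, 39]


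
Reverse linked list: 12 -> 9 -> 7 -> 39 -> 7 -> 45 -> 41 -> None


Step 1: curr=12, set curr.next=prev(None) | reversed so far: 12
Step 2: curr=9, set curr.next=prev(12) | reversed so far: 9 -> 12
Step 3: curr=7, set curr.next=prev(9) | reversed so far: 7 -> 9 -> 12
Step 4: curr=39, set curr.next=prev(7) | reversed so far: 39 -> 7 -> 9 -> 12
Step 5: curr=7, set curr.next=prev(39) | reversed so far: 7 -> 39 -> 7 -> 9 -> 12
Step 6: curr=45, set curr.next=prev(7) | reversed so far: 45 -> 7 -> 39 -> 7 -> 9 -> 12
Step 7: curr=41, set curr.next=prev(45) | reversed so far: 41 -> 45 -> 7 -> 39 -> 7 -> 9 -> 12

41 -> 45 -> 7 -> 39 -> 7 -> 9 -> 12 -> None


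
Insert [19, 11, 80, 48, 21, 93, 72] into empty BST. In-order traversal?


Insert 19: root
Insert 11: L from 19
Insert 80: R from 19
Insert 48: R from 19 -> L from 80
Insert 21: R from 19 -> L from 80 -> L from 48
Insert 93: R from 19 -> R from 80
Insert 72: R from 19 -> L from 80 -> R from 48

In-order: [11, 19, 21, 48, 72, 80, 93]


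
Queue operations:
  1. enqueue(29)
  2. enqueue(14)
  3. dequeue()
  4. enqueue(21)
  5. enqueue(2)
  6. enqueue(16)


enqueue(29) -> [29]
enqueue(14) -> [29, 14]
dequeue()->29, [14]
enqueue(21) -> [14, 21]
enqueue(2) -> [14, 21, 2]
enqueue(16) -> [14, 21, 2, 16]

Final queue: [14, 21, 2, 16]


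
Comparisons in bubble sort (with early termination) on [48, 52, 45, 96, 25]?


Algorithm: bubble sort (with early termination)
Input: [48, 52, 45, 96, 25]
Sorted: [25, 45, 48, 52, 96]

10


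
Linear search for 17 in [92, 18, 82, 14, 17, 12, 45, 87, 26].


i=0: 92!=17
i=1: 18!=17
i=2: 82!=17
i=3: 14!=17
i=4: 17==17 found!

Found at 4, 5 comps


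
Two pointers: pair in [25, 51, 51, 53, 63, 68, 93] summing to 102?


lo=0(25)+hi=6(93)=118
lo=0(25)+hi=5(68)=93
lo=1(51)+hi=5(68)=119
lo=1(51)+hi=4(63)=114
lo=1(51)+hi=3(53)=104
lo=1(51)+hi=2(51)=102

Yes: 51+51=102


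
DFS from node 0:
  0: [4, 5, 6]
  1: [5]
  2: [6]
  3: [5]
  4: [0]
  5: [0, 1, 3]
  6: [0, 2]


Visit 0, push [6, 5, 4]
Visit 4, push []
Visit 5, push [3, 1]
Visit 1, push []
Visit 3, push []
Visit 6, push [2]
Visit 2, push []

DFS order: [0, 4, 5, 1, 3, 6, 2]


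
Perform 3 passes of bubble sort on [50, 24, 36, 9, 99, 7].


Initial: [50, 24, 36, 9, 99, 7]
Pass 1: [24, 36, 9, 50, 7, 99] (4 swaps)
Pass 2: [24, 9, 36, 7, 50, 99] (2 swaps)
Pass 3: [9, 24, 7, 36, 50, 99] (2 swaps)

After 3 passes: [9, 24, 7, 36, 50, 99]


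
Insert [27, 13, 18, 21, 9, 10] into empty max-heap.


Insert 27: [27]
Insert 13: [27, 13]
Insert 18: [27, 13, 18]
Insert 21: [27, 21, 18, 13]
Insert 9: [27, 21, 18, 13, 9]
Insert 10: [27, 21, 18, 13, 9, 10]

Final heap: [27, 21, 18, 13, 9, 10]


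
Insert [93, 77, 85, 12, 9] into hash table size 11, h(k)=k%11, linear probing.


Insert 93: h=5 -> slot 5
Insert 77: h=0 -> slot 0
Insert 85: h=8 -> slot 8
Insert 12: h=1 -> slot 1
Insert 9: h=9 -> slot 9

Table: [77, 12, None, None, None, 93, None, None, 85, 9, None]


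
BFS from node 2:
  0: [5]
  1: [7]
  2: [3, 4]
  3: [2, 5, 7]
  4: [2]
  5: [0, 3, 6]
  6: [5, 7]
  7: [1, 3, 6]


Visit 2, enqueue [3, 4]
Visit 3, enqueue [5, 7]
Visit 4, enqueue []
Visit 5, enqueue [0, 6]
Visit 7, enqueue [1]
Visit 0, enqueue []
Visit 6, enqueue []
Visit 1, enqueue []

BFS order: [2, 3, 4, 5, 7, 0, 6, 1]


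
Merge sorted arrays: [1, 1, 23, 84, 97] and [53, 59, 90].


Take 1 from A
Take 1 from A
Take 23 from A
Take 53 from B
Take 59 from B
Take 84 from A
Take 90 from B

Merged: [1, 1, 23, 53, 59, 84, 90, 97]


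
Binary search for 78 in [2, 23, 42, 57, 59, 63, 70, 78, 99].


Step 1: lo=0, hi=8, mid=4, val=59
Step 2: lo=5, hi=8, mid=6, val=70
Step 3: lo=7, hi=8, mid=7, val=78

Found at index 7


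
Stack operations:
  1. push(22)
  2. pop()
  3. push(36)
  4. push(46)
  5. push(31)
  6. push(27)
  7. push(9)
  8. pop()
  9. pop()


push(22) -> [22]
pop()->22, []
push(36) -> [36]
push(46) -> [36, 46]
push(31) -> [36, 46, 31]
push(27) -> [36, 46, 31, 27]
push(9) -> [36, 46, 31, 27, 9]
pop()->9, [36, 46, 31, 27]
pop()->27, [36, 46, 31]

Final stack: [36, 46, 31]


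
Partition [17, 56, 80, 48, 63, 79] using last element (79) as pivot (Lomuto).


Pivot: 79
  17 <= 79: advance i (no swap)
  56 <= 79: advance i (no swap)
  48 <= 79: swap -> [17, 56, 48, 80, 63, 79]
  63 <= 79: swap -> [17, 56, 48, 63, 80, 79]
Place pivot at 4: [17, 56, 48, 63, 79, 80]

Partitioned: [17, 56, 48, 63, 79, 80]


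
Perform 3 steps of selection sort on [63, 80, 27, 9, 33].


Initial: [63, 80, 27, 9, 33]
Step 1: min=9 at 3
  Swap: [9, 80, 27, 63, 33]
Step 2: min=27 at 2
  Swap: [9, 27, 80, 63, 33]
Step 3: min=33 at 4
  Swap: [9, 27, 33, 63, 80]

After 3 steps: [9, 27, 33, 63, 80]


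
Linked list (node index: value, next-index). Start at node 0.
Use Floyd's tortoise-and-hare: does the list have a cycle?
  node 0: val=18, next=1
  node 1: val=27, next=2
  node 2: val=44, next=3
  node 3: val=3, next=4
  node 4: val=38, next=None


Floyd's tortoise (slow, +1) and hare (fast, +2):
  init: slow=0, fast=0
  step 1: slow=1, fast=2
  step 2: slow=2, fast=4
  step 3: fast -> None, no cycle

Cycle: no


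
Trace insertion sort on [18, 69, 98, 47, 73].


Initial: [18, 69, 98, 47, 73]
Insert 69: [18, 69, 98, 47, 73]
Insert 98: [18, 69, 98, 47, 73]
Insert 47: [18, 47, 69, 98, 73]
Insert 73: [18, 47, 69, 73, 98]

Sorted: [18, 47, 69, 73, 98]


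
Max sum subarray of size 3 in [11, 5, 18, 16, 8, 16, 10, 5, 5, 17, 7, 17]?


[0:3]: 34
[1:4]: 39
[2:5]: 42
[3:6]: 40
[4:7]: 34
[5:8]: 31
[6:9]: 20
[7:10]: 27
[8:11]: 29
[9:12]: 41

Max: 42 at [2:5]


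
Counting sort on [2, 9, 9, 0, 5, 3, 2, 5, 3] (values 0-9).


Input: [2, 9, 9, 0, 5, 3, 2, 5, 3]
Counts: [1, 0, 2, 2, 0, 2, 0, 0, 0, 2]

Sorted: [0, 2, 2, 3, 3, 5, 5, 9, 9]


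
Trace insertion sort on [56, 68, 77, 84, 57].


Initial: [56, 68, 77, 84, 57]
Insert 68: [56, 68, 77, 84, 57]
Insert 77: [56, 68, 77, 84, 57]
Insert 84: [56, 68, 77, 84, 57]
Insert 57: [56, 57, 68, 77, 84]

Sorted: [56, 57, 68, 77, 84]


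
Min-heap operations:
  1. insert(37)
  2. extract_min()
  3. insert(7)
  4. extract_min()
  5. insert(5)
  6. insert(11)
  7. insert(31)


insert(37) -> [37]
extract_min()->37, []
insert(7) -> [7]
extract_min()->7, []
insert(5) -> [5]
insert(11) -> [5, 11]
insert(31) -> [5, 11, 31]

Final heap: [5, 11, 31]
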